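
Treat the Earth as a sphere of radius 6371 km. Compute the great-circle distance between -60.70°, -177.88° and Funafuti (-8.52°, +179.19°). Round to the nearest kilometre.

Δλ = 179.19 − -177.88 = 357.07°; wrapped into (−180°, 180°]: -2.93°.
Δφ = -8.52 − -60.70 = 52.18°.
a = sin²(Δφ/2) + cos φ₁ · cos φ₂ · sin²(Δλ/2) = 0.193725.
c = 2·atan2(√a, √(1−a)) = 0.91151 rad → d = 6371·c ≈ 5807.25 km.

5807 km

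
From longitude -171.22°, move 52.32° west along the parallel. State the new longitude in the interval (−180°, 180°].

+136.46°

Start at -171.22°; shift −52.32° → -223.54°.
-223.54° lies outside (−180°, 180°]; add 360° → +136.46°.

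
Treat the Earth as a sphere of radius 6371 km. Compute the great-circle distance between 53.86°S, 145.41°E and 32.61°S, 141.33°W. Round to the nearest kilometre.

Δλ = -141.33 − 145.41 = -286.74°; wrapped into (−180°, 180°]: 73.26°.
Δφ = -32.61 − -53.86 = 21.25°.
a = sin²(Δφ/2) + cos φ₁ · cos φ₂ · sin²(Δλ/2) = 0.210846.
c = 2·atan2(√a, √(1−a)) = 0.95414 rad → d = 6371·c ≈ 6078.84 km.

6079 km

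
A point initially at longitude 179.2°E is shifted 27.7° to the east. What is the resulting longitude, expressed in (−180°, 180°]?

153.1°W

Start at +179.2°; shift +27.7° → +206.9°.
+206.9° lies outside (−180°, 180°]; subtract 360° → -153.1°.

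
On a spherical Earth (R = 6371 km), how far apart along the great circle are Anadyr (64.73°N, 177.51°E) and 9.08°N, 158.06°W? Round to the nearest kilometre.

Δλ = -158.06 − 177.51 = -335.57°; wrapped into (−180°, 180°]: 24.43°.
Δφ = 9.08 − 64.73 = -55.65°.
a = sin²(Δφ/2) + cos φ₁ · cos φ₂ · sin²(Δλ/2) = 0.236747.
c = 2·atan2(√a, √(1−a)) = 1.01631 rad → d = 6371·c ≈ 6474.92 km.

6475 km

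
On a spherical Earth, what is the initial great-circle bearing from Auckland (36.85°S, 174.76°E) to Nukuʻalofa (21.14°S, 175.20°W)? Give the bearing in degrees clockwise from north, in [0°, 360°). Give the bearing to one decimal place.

31.8°

Δλ = -175.20 − 174.76 = -349.96°; wrapped into (−180°, 180°]: 10.04°.
θ = atan2( sin Δλ · cos φ₂ , cos φ₁ · sin φ₂ − sin φ₁ · cos φ₂ · cos Δλ )
  = atan2(0.16260, 0.26220) = 31.805° → normalised to [0°, 360°): 31.805°.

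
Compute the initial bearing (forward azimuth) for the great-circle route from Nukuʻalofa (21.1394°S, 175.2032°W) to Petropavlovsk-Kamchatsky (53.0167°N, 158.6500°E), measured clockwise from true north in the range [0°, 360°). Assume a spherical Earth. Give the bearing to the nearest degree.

Δλ = 158.6500 − -175.2032 = 333.8532°; wrapped into (−180°, 180°]: -26.1468°.
θ = atan2( sin Δλ · cos φ₂ , cos φ₁ · sin φ₂ − sin φ₁ · cos φ₂ · cos Δλ )
  = atan2(-0.26510, 0.93981) = -15.753° → normalised to [0°, 360°): 344.247°.

344°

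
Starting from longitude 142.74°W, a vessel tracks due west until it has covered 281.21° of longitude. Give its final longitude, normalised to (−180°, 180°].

Start at -142.74°; shift −281.21° → -423.95°.
-423.95° lies outside (−180°, 180°]; add 360° → -63.95°.

63.95°W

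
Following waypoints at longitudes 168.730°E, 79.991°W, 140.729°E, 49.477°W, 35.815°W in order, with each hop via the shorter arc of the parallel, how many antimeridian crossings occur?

3

Leg 1: +168.730° → -79.991°, shortest Δλ = 111.279° (east) — crosses 180°.
Leg 2: -79.991° → +140.729°, shortest Δλ = -139.28° (west) — crosses 180°.
Leg 3: +140.729° → -49.477°, shortest Δλ = 169.794° (east) — crosses 180°.
Leg 4: -49.477° → -35.815°, shortest Δλ = 13.662° (east) — does not cross 180°.
Total crossings: 3.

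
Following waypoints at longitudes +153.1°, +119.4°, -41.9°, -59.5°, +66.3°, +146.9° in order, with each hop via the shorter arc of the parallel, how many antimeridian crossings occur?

Leg 1: +153.1° → +119.4°, shortest Δλ = -33.7° (west) — does not cross 180°.
Leg 2: +119.4° → -41.9°, shortest Δλ = -161.3° (west) — does not cross 180°.
Leg 3: -41.9° → -59.5°, shortest Δλ = -17.6° (west) — does not cross 180°.
Leg 4: -59.5° → +66.3°, shortest Δλ = 125.8° (east) — does not cross 180°.
Leg 5: +66.3° → +146.9°, shortest Δλ = 80.6° (east) — does not cross 180°.
Total crossings: 0.

0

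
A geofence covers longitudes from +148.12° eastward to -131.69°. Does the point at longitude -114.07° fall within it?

No

Band width going east from +148.12° to -131.69°: ((-131.69 − 148.12) mod 360) = 80.19°.
Offset of -114.07° east of the west edge: ((-114.07 − 148.12) mod 360) = 97.81°.
97.81° > 80.19° ⇒ outside.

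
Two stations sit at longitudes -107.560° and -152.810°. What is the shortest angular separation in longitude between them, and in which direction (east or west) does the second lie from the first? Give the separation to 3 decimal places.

45.250° west

Raw difference: -152.810 − -107.560 = -45.25°.
Normalise into (−180°, 180°]: -45.25° stays -45.25°.
Negative ⇒ the second point lies to the west; separation 45.250°.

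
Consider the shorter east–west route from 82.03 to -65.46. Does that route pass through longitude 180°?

No

Signed shortest Δλ = ((-65.46 − 82.03 + 180) mod 360) − 180 = -147.49°.
Going west by 147.49° from +82.03° reaches -65.46° without touching 180°.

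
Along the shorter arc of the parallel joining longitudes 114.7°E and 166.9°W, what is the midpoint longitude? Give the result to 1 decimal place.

153.9°E

Signed shortest Δλ from +114.7° to -166.9° is +78.4°.
Midpoint longitude = +114.7° + (+78.4°)/2 = +114.7° + 39.2° = +153.9°.
(The naïve average (+114.7 + -166.9)/2 = -26.1° is on the wrong side of the globe.)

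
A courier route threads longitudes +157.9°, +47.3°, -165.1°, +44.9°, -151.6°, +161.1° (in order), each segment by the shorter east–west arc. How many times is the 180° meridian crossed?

Leg 1: +157.9° → +47.3°, shortest Δλ = -110.6° (west) — does not cross 180°.
Leg 2: +47.3° → -165.1°, shortest Δλ = 147.6° (east) — crosses 180°.
Leg 3: -165.1° → +44.9°, shortest Δλ = -150.0° (west) — crosses 180°.
Leg 4: +44.9° → -151.6°, shortest Δλ = 163.5° (east) — crosses 180°.
Leg 5: -151.6° → +161.1°, shortest Δλ = -47.3° (west) — crosses 180°.
Total crossings: 4.

4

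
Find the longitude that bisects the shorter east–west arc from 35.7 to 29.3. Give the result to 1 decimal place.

Signed shortest Δλ from +35.7° to +29.3° is -6.4°.
Midpoint longitude = +35.7° + (-6.4°)/2 = +35.7° − 3.2° = +32.5°.

+32.5°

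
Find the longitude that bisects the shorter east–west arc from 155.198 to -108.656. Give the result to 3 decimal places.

-156.729°

Signed shortest Δλ from +155.198° to -108.656° is +96.146°.
Midpoint longitude = +155.198° + (+96.146°)/2 = +155.198° + 48.073° = +203.271°.
Normalise into (−180°, 180°]: -156.729°.
(The naïve average (+155.198 + -108.656)/2 = 23.271° is on the wrong side of the globe.)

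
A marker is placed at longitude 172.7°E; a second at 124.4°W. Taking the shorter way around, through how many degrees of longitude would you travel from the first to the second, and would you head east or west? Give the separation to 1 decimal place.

62.9° east

Raw difference: -124.4 − 172.7 = -297.1°.
Normalise into (−180°, 180°]: -297.1° + 360° = 62.9°.
Positive ⇒ the second point lies to the east; separation 62.9°.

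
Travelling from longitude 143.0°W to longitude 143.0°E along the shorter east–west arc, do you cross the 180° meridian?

Naïve |143.0 − -143.0| = 286.0° > 180°, so the shorter arc goes the other way round — across 180°.
Signed shortest Δλ = ((143.0 − -143.0 + 180) mod 360) − 180 = -74.0°.
Going west by 74.0° from -143.0° passes through 180° before reaching +143.0°.

Yes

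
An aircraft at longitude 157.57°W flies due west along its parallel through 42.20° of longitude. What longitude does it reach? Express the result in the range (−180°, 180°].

Start at -157.57°; shift −42.20° → -199.77°.
-199.77° lies outside (−180°, 180°]; add 360° → +160.23°.

160.23°E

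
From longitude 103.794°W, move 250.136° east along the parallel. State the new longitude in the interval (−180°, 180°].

146.342°E

Start at -103.794°; shift +250.136° → +146.342°.
+146.342° already lies in (−180°, 180°].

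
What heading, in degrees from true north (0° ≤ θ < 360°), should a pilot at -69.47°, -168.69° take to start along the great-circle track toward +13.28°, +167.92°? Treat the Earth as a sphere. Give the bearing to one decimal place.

Δλ = 167.92 − -168.69 = 336.61°; wrapped into (−180°, 180°]: -23.39°.
θ = atan2( sin Δλ · cos φ₂ , cos φ₁ · sin φ₂ − sin φ₁ · cos φ₂ · cos Δλ )
  = atan2(-0.38637, 0.91711) = -22.845° → normalised to [0°, 360°): 337.155°.

337.2°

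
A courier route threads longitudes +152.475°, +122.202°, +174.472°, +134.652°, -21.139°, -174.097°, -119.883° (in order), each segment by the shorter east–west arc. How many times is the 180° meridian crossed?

0

Leg 1: +152.475° → +122.202°, shortest Δλ = -30.273° (west) — does not cross 180°.
Leg 2: +122.202° → +174.472°, shortest Δλ = 52.27° (east) — does not cross 180°.
Leg 3: +174.472° → +134.652°, shortest Δλ = -39.82° (west) — does not cross 180°.
Leg 4: +134.652° → -21.139°, shortest Δλ = -155.791° (west) — does not cross 180°.
Leg 5: -21.139° → -174.097°, shortest Δλ = -152.958° (west) — does not cross 180°.
Leg 6: -174.097° → -119.883°, shortest Δλ = 54.214° (east) — does not cross 180°.
Total crossings: 0.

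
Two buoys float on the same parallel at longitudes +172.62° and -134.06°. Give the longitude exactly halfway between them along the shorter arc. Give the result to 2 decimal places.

Signed shortest Δλ from +172.62° to -134.06° is +53.32°.
Midpoint longitude = +172.62° + (+53.32°)/2 = +172.62° + 26.66° = +199.28°.
Normalise into (−180°, 180°]: -160.72°.
(The naïve average (+172.62 + -134.06)/2 = 19.28° is on the wrong side of the globe.)

-160.72°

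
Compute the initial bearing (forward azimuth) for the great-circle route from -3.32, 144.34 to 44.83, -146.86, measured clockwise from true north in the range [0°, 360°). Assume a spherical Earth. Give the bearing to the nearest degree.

43°

Δλ = -146.86 − 144.34 = -291.20°; wrapped into (−180°, 180°]: 68.80°.
θ = atan2( sin Δλ · cos φ₂ , cos φ₁ · sin φ₂ − sin φ₁ · cos φ₂ · cos Δλ )
  = atan2(0.66121, 0.71867) = 42.615° → normalised to [0°, 360°): 42.615°.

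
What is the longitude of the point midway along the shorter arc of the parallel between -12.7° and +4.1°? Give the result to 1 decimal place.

-4.3°

Signed shortest Δλ from -12.7° to +4.1° is +16.8°.
Midpoint longitude = -12.7° + (+16.8°)/2 = -12.7° + 8.4° = -4.3°.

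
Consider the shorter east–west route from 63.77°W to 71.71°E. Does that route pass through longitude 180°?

No

Signed shortest Δλ = ((71.71 − -63.77 + 180) mod 360) − 180 = 135.48°.
Going east by 135.48° from -63.77° reaches +71.71° without touching 180°.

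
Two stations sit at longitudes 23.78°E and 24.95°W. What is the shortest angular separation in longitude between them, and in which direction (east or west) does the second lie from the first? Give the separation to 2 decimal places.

48.73° west

Raw difference: -24.95 − 23.78 = -48.73°.
Normalise into (−180°, 180°]: -48.73° stays -48.73°.
Negative ⇒ the second point lies to the west; separation 48.73°.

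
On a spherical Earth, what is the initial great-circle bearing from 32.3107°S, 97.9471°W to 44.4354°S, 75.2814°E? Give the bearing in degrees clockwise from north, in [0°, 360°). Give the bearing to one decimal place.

Δλ = 75.2814 − -97.9471 = 173.2285°.
θ = atan2( sin Δλ · cos φ₂ , cos φ₁ · sin φ₂ − sin φ₁ · cos φ₂ · cos Δλ )
  = atan2(0.08419, -0.97070) = 175.043° → normalised to [0°, 360°): 175.043°.

175.0°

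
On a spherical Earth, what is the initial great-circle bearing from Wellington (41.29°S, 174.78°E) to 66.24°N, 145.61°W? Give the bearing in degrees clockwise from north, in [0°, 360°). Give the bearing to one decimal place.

Δλ = -145.61 − 174.78 = -320.39°; wrapped into (−180°, 180°]: 39.61°.
θ = atan2( sin Δλ · cos φ₂ , cos φ₁ · sin φ₂ − sin φ₁ · cos φ₂ · cos Δλ )
  = atan2(0.25688, 0.89252) = 16.056° → normalised to [0°, 360°): 16.056°.

16.1°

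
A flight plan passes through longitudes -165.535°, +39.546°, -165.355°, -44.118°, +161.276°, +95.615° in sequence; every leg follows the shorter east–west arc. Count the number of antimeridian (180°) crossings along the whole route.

3

Leg 1: -165.535° → +39.546°, shortest Δλ = -154.919° (west) — crosses 180°.
Leg 2: +39.546° → -165.355°, shortest Δλ = 155.099° (east) — crosses 180°.
Leg 3: -165.355° → -44.118°, shortest Δλ = 121.237° (east) — does not cross 180°.
Leg 4: -44.118° → +161.276°, shortest Δλ = -154.606° (west) — crosses 180°.
Leg 5: +161.276° → +95.615°, shortest Δλ = -65.661° (west) — does not cross 180°.
Total crossings: 3.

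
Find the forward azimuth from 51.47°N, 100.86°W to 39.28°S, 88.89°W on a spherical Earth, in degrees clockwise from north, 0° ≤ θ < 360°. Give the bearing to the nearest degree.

Δλ = -88.89 − -100.86 = 11.97°.
θ = atan2( sin Δλ · cos φ₂ , cos φ₁ · sin φ₂ − sin φ₁ · cos φ₂ · cos Δλ )
  = atan2(0.16054, -0.98675) = 170.759° → normalised to [0°, 360°): 170.759°.

171°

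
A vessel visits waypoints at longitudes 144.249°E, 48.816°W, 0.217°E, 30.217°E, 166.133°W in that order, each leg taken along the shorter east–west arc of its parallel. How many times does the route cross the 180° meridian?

2

Leg 1: +144.249° → -48.816°, shortest Δλ = 166.935° (east) — crosses 180°.
Leg 2: -48.816° → +0.217°, shortest Δλ = 49.033° (east) — does not cross 180°.
Leg 3: +0.217° → +30.217°, shortest Δλ = 30.0° (east) — does not cross 180°.
Leg 4: +30.217° → -166.133°, shortest Δλ = 163.65° (east) — crosses 180°.
Total crossings: 2.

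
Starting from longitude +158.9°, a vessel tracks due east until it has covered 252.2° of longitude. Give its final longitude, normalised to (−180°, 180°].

+51.1°

Start at +158.9°; shift +252.2° → +411.1°.
+411.1° lies outside (−180°, 180°]; subtract 360° → +51.1°.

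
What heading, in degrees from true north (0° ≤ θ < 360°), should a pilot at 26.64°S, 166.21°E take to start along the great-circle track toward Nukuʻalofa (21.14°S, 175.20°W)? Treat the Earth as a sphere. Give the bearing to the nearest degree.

76°

Δλ = -175.20 − 166.21 = -341.41°; wrapped into (−180°, 180°]: 18.59°.
θ = atan2( sin Δλ · cos φ₂ , cos φ₁ · sin φ₂ − sin φ₁ · cos φ₂ · cos Δλ )
  = atan2(0.29734, 0.07403) = 76.020° → normalised to [0°, 360°): 76.020°.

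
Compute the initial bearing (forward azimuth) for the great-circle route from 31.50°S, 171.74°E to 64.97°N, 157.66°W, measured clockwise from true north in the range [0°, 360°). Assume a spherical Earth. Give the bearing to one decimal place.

12.6°

Δλ = -157.66 − 171.74 = -329.40°; wrapped into (−180°, 180°]: 30.60°.
θ = atan2( sin Δλ · cos φ₂ , cos φ₁ · sin φ₂ − sin φ₁ · cos φ₂ · cos Δλ )
  = atan2(0.21537, 0.96285) = 12.609° → normalised to [0°, 360°): 12.609°.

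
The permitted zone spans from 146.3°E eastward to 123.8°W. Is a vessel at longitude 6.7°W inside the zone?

Band width going east from +146.3° to -123.8°: ((-123.8 − 146.3) mod 360) = 89.9°.
Offset of -6.7° east of the west edge: ((-6.7 − 146.3) mod 360) = 207.0°.
207.0° > 89.9° ⇒ outside.

No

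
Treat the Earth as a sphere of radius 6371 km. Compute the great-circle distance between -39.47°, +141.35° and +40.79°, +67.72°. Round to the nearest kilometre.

Δλ = 67.72 − 141.35 = -73.63°.
Δφ = 40.79 − -39.47 = 80.26°.
a = sin²(Δφ/2) + cos φ₁ · cos φ₂ · sin²(Δλ/2) = 0.625278.
c = 2·atan2(√a, √(1−a)) = 1.82405 rad → d = 6371·c ≈ 11621.03 km.

11621 km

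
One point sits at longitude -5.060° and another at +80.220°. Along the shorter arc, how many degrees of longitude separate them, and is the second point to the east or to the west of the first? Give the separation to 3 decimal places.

85.280° east

Raw difference: 80.220 − -5.060 = 85.28°.
Normalise into (−180°, 180°]: 85.28° stays 85.28°.
Positive ⇒ the second point lies to the east; separation 85.280°.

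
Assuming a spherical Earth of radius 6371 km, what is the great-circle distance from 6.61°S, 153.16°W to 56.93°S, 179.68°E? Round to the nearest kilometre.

6076 km

Δλ = 179.68 − -153.16 = 332.84°; wrapped into (−180°, 180°]: -27.16°.
Δφ = -56.93 − -6.61 = -50.32°.
a = sin²(Δφ/2) + cos φ₁ · cos φ₂ · sin²(Δλ/2) = 0.210634.
c = 2·atan2(√a, √(1−a)) = 0.95362 rad → d = 6371·c ≈ 6075.54 km.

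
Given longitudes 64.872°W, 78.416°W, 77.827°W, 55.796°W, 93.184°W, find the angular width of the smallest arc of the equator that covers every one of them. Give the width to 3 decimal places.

37.388°

Sort the longitudes: -93.184°, -78.416°, -77.827°, -64.872°, -55.796°.
Eastward gaps between consecutive values (wrapping around): 14.768°, 0.589°, 12.955°, 9.076°, 322.612°.
Largest gap = 322.612° ⇒ minimal covering band is its complement: 360° − 322.612° = 37.388°.
Band runs from -93.184° eastward to -55.796°.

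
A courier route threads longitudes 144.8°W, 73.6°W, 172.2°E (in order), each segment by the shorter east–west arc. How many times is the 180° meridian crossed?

1

Leg 1: -144.8° → -73.6°, shortest Δλ = 71.2° (east) — does not cross 180°.
Leg 2: -73.6° → +172.2°, shortest Δλ = -114.2° (west) — crosses 180°.
Total crossings: 1.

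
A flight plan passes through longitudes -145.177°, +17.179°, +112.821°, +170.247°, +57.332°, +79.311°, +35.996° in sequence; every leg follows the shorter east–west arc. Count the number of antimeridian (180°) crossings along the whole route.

Leg 1: -145.177° → +17.179°, shortest Δλ = 162.356° (east) — does not cross 180°.
Leg 2: +17.179° → +112.821°, shortest Δλ = 95.642° (east) — does not cross 180°.
Leg 3: +112.821° → +170.247°, shortest Δλ = 57.426° (east) — does not cross 180°.
Leg 4: +170.247° → +57.332°, shortest Δλ = -112.915° (west) — does not cross 180°.
Leg 5: +57.332° → +79.311°, shortest Δλ = 21.979° (east) — does not cross 180°.
Leg 6: +79.311° → +35.996°, shortest Δλ = -43.315° (west) — does not cross 180°.
Total crossings: 0.

0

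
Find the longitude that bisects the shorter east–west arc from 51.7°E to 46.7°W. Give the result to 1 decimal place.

2.5°E

Signed shortest Δλ from +51.7° to -46.7° is -98.4°.
Midpoint longitude = +51.7° + (-98.4°)/2 = +51.7° − 49.2° = +2.5°.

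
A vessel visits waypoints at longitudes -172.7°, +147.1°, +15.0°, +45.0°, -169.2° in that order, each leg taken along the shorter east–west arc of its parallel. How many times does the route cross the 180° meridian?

2

Leg 1: -172.7° → +147.1°, shortest Δλ = -40.2° (west) — crosses 180°.
Leg 2: +147.1° → +15.0°, shortest Δλ = -132.1° (west) — does not cross 180°.
Leg 3: +15.0° → +45.0°, shortest Δλ = 30.0° (east) — does not cross 180°.
Leg 4: +45.0° → -169.2°, shortest Δλ = 145.8° (east) — crosses 180°.
Total crossings: 2.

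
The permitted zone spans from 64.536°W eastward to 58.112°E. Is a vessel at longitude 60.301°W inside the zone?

Band width going east from -64.536° to +58.112°: ((58.112 − -64.536) mod 360) = 122.648°.
Offset of -60.301° east of the west edge: ((-60.301 − -64.536) mod 360) = 4.235°.
4.235° ≤ 122.648° ⇒ inside.

Yes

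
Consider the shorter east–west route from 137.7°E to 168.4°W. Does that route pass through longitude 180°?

Yes

Naïve |-168.4 − 137.7| = 306.1° > 180°, so the shorter arc goes the other way round — across 180°.
Signed shortest Δλ = ((-168.4 − 137.7 + 180) mod 360) − 180 = 53.9°.
Going east by 53.9° from +137.7° passes through 180° before reaching -168.4°.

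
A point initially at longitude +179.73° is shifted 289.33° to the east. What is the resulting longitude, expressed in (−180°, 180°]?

+109.06°

Start at +179.73°; shift +289.33° → +469.06°.
+469.06° lies outside (−180°, 180°]; subtract 360° → +109.06°.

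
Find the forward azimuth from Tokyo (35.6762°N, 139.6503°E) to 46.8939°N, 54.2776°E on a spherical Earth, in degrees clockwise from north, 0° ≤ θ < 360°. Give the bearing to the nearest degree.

Δλ = 54.2776 − 139.6503 = -85.3727°.
θ = atan2( sin Δλ · cos φ₂ , cos φ₁ · sin φ₂ − sin φ₁ · cos φ₂ · cos Δλ )
  = atan2(-0.68112, 0.56092) = -50.528° → normalised to [0°, 360°): 309.472°.

309°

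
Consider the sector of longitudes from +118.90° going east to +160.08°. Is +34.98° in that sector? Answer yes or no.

No

Band width going east from +118.90° to +160.08°: ((160.08 − 118.90) mod 360) = 41.18°.
Offset of +34.98° east of the west edge: ((34.98 − 118.90) mod 360) = 276.08°.
276.08° > 41.18° ⇒ outside.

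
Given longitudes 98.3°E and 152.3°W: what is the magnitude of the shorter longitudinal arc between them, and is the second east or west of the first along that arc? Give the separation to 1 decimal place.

109.4° east

Raw difference: -152.3 − 98.3 = -250.6°.
Normalise into (−180°, 180°]: -250.6° + 360° = 109.4°.
Positive ⇒ the second point lies to the east; separation 109.4°.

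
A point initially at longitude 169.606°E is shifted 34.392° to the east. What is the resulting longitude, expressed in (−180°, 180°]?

Start at +169.606°; shift +34.392° → +203.998°.
+203.998° lies outside (−180°, 180°]; subtract 360° → -156.002°.

156.002°W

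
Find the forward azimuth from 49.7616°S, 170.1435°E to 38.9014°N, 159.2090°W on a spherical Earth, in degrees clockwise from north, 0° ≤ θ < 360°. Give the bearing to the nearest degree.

23°

Δλ = -159.2090 − 170.1435 = -329.3525°; wrapped into (−180°, 180°]: 30.6475°.
θ = atan2( sin Δλ · cos φ₂ , cos φ₁ · sin φ₂ − sin φ₁ · cos φ₂ · cos Δλ )
  = atan2(0.39671, 0.91675) = 23.400° → normalised to [0°, 360°): 23.400°.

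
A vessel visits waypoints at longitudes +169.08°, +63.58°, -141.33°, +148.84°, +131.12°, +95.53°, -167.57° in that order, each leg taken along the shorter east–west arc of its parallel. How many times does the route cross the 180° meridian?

Leg 1: +169.08° → +63.58°, shortest Δλ = -105.5° (west) — does not cross 180°.
Leg 2: +63.58° → -141.33°, shortest Δλ = 155.09° (east) — crosses 180°.
Leg 3: -141.33° → +148.84°, shortest Δλ = -69.83° (west) — crosses 180°.
Leg 4: +148.84° → +131.12°, shortest Δλ = -17.72° (west) — does not cross 180°.
Leg 5: +131.12° → +95.53°, shortest Δλ = -35.59° (west) — does not cross 180°.
Leg 6: +95.53° → -167.57°, shortest Δλ = 96.9° (east) — crosses 180°.
Total crossings: 3.

3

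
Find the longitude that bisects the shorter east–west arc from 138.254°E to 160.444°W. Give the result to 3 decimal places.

168.905°E

Signed shortest Δλ from +138.254° to -160.444° is +61.302°.
Midpoint longitude = +138.254° + (+61.302°)/2 = +138.254° + 30.651° = +168.905°.
(The naïve average (+138.254 + -160.444)/2 = -11.095° is on the wrong side of the globe.)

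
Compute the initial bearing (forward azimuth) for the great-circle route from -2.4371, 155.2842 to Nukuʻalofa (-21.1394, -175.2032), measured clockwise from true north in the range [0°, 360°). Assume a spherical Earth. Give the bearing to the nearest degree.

125°

Δλ = -175.2032 − 155.2842 = -330.4874°; wrapped into (−180°, 180°]: 29.5126°.
θ = atan2( sin Δλ · cos φ₂ , cos φ₁ · sin φ₂ − sin φ₁ · cos φ₂ · cos Δλ )
  = atan2(0.45946, -0.32580) = 125.340° → normalised to [0°, 360°): 125.340°.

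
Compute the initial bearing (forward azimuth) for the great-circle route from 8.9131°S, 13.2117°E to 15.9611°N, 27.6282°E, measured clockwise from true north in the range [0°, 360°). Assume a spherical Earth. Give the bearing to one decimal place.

29.9°

Δλ = 27.6282 − 13.2117 = 14.4165°.
θ = atan2( sin Δλ · cos φ₂ , cos φ₁ · sin φ₂ − sin φ₁ · cos φ₂ · cos Δλ )
  = atan2(0.23937, 0.41594) = 29.920° → normalised to [0°, 360°): 29.920°.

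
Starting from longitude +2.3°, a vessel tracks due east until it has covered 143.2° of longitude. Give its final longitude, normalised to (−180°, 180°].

Start at +2.3°; shift +143.2° → +145.5°.
+145.5° already lies in (−180°, 180°].

+145.5°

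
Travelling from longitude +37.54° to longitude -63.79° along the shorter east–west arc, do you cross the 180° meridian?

Signed shortest Δλ = ((-63.79 − 37.54 + 180) mod 360) − 180 = -101.33°.
Going west by 101.33° from +37.54° reaches -63.79° without touching 180°.

No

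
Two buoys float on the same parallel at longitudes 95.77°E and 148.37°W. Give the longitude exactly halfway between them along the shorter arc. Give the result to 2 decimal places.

153.70°E

Signed shortest Δλ from +95.77° to -148.37° is +115.86°.
Midpoint longitude = +95.77° + (+115.86°)/2 = +95.77° + 57.93° = +153.70°.
(The naïve average (+95.77 + -148.37)/2 = -26.3° is on the wrong side of the globe.)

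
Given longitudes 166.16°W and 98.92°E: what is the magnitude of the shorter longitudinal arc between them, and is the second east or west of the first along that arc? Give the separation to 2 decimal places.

94.92° west

Raw difference: 98.92 − -166.16 = 265.08°.
Normalise into (−180°, 180°]: 265.08° − 360° = -94.92°.
Negative ⇒ the second point lies to the west; separation 94.92°.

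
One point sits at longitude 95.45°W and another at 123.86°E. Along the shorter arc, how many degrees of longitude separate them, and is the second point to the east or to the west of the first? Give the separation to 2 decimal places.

Raw difference: 123.86 − -95.45 = 219.31°.
Normalise into (−180°, 180°]: 219.31° − 360° = -140.69°.
Negative ⇒ the second point lies to the west; separation 140.69°.

140.69° west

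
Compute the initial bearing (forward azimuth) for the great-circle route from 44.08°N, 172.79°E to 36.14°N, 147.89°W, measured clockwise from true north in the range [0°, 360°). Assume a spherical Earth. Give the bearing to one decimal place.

Δλ = -147.89 − 172.79 = -320.68°; wrapped into (−180°, 180°]: 39.32°.
θ = atan2( sin Δλ · cos φ₂ , cos φ₁ · sin φ₂ − sin φ₁ · cos φ₂ · cos Δλ )
  = atan2(0.51172, -0.01095) = 91.226° → normalised to [0°, 360°): 91.226°.

91.2°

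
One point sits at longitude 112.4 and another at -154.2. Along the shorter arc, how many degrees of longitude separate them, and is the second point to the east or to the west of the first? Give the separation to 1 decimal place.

Raw difference: -154.2 − 112.4 = -266.6°.
Normalise into (−180°, 180°]: -266.6° + 360° = 93.4°.
Positive ⇒ the second point lies to the east; separation 93.4°.

93.4° east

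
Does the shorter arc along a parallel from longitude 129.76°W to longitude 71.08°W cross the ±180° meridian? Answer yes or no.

No

Signed shortest Δλ = ((-71.08 − -129.76 + 180) mod 360) − 180 = 58.68°.
Going east by 58.68° from -129.76° reaches -71.08° without touching 180°.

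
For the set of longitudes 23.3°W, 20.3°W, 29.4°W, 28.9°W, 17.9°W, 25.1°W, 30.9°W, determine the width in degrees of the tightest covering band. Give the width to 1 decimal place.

Sort the longitudes: -30.9°, -29.4°, -28.9°, -25.1°, -23.3°, -20.3°, -17.9°.
Eastward gaps between consecutive values (wrapping around): 1.5°, 0.5°, 3.8°, 1.8°, 3.0°, 2.4°, 347.0°.
Largest gap = 347.0° ⇒ minimal covering band is its complement: 360° − 347.0° = 13.0°.
Band runs from -30.9° eastward to -17.9°.

13.0°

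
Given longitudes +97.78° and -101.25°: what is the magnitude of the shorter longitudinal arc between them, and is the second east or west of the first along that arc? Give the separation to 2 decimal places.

160.97° east

Raw difference: -101.25 − 97.78 = -199.03°.
Normalise into (−180°, 180°]: -199.03° + 360° = 160.97°.
Positive ⇒ the second point lies to the east; separation 160.97°.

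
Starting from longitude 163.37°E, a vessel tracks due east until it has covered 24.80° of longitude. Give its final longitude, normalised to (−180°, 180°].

Start at +163.37°; shift +24.80° → +188.17°.
+188.17° lies outside (−180°, 180°]; subtract 360° → -171.83°.

171.83°W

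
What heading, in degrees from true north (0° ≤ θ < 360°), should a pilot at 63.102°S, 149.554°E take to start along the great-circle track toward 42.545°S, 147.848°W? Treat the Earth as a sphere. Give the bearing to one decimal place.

90.3°

Δλ = -147.848 − 149.554 = -297.402°; wrapped into (−180°, 180°]: 62.598°.
θ = atan2( sin Δλ · cos φ₂ , cos φ₁ · sin φ₂ − sin φ₁ · cos φ₂ · cos Δλ )
  = atan2(0.65408, -0.00351) = 90.308° → normalised to [0°, 360°): 90.308°.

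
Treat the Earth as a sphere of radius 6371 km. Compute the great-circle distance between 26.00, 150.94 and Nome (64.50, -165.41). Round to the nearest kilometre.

Δλ = -165.41 − 150.94 = -316.35°; wrapped into (−180°, 180°]: 43.65°.
Δφ = 64.50 − 26.00 = 38.50°.
a = sin²(Δφ/2) + cos φ₁ · cos φ₂ · sin²(Δλ/2) = 0.162177.
c = 2·atan2(√a, √(1−a)) = 0.82896 rad → d = 6371·c ≈ 5281.28 km.

5281 km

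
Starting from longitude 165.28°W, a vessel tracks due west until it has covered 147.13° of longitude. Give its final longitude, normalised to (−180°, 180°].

Start at -165.28°; shift −147.13° → -312.41°.
-312.41° lies outside (−180°, 180°]; add 360° → +47.59°.

47.59°E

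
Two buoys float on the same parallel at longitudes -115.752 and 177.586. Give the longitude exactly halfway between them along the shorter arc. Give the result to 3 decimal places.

-149.083°

Signed shortest Δλ from -115.752° to +177.586° is -66.662°.
Midpoint longitude = -115.752° + (-66.662°)/2 = -115.752° − 33.331° = -149.083°.
(The naïve average (-115.752 + +177.586)/2 = 30.917° is on the wrong side of the globe.)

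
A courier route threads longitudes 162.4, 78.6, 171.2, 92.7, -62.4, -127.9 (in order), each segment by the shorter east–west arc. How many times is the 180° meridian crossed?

Leg 1: +162.4° → +78.6°, shortest Δλ = -83.8° (west) — does not cross 180°.
Leg 2: +78.6° → +171.2°, shortest Δλ = 92.6° (east) — does not cross 180°.
Leg 3: +171.2° → +92.7°, shortest Δλ = -78.5° (west) — does not cross 180°.
Leg 4: +92.7° → -62.4°, shortest Δλ = -155.1° (west) — does not cross 180°.
Leg 5: -62.4° → -127.9°, shortest Δλ = -65.5° (west) — does not cross 180°.
Total crossings: 0.

0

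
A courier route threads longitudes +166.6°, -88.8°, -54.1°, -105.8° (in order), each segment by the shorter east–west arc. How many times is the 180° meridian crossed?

Leg 1: +166.6° → -88.8°, shortest Δλ = 104.6° (east) — crosses 180°.
Leg 2: -88.8° → -54.1°, shortest Δλ = 34.7° (east) — does not cross 180°.
Leg 3: -54.1° → -105.8°, shortest Δλ = -51.7° (west) — does not cross 180°.
Total crossings: 1.

1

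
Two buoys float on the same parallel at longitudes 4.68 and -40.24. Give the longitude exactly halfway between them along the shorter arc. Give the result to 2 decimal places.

-17.78°

Signed shortest Δλ from +4.68° to -40.24° is -44.92°.
Midpoint longitude = +4.68° + (-44.92°)/2 = +4.68° − 22.46° = -17.78°.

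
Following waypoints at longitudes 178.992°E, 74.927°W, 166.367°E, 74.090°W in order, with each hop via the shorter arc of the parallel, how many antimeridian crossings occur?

Leg 1: +178.992° → -74.927°, shortest Δλ = 106.081° (east) — crosses 180°.
Leg 2: -74.927° → +166.367°, shortest Δλ = -118.706° (west) — crosses 180°.
Leg 3: +166.367° → -74.090°, shortest Δλ = 119.543° (east) — crosses 180°.
Total crossings: 3.

3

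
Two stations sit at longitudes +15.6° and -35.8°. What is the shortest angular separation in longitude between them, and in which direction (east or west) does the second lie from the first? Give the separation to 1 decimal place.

51.4° west

Raw difference: -35.8 − 15.6 = -51.4°.
Normalise into (−180°, 180°]: -51.4° stays -51.4°.
Negative ⇒ the second point lies to the west; separation 51.4°.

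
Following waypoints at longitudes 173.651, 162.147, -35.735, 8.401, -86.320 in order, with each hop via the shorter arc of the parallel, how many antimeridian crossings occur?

Leg 1: +173.651° → +162.147°, shortest Δλ = -11.504° (west) — does not cross 180°.
Leg 2: +162.147° → -35.735°, shortest Δλ = 162.118° (east) — crosses 180°.
Leg 3: -35.735° → +8.401°, shortest Δλ = 44.136° (east) — does not cross 180°.
Leg 4: +8.401° → -86.320°, shortest Δλ = -94.721° (west) — does not cross 180°.
Total crossings: 1.

1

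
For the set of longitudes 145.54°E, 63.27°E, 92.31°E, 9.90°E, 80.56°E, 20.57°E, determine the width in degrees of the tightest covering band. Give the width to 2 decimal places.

135.64°

Sort the longitudes: +9.90°, +20.57°, +63.27°, +80.56°, +92.31°, +145.54°.
Eastward gaps between consecutive values (wrapping around): 10.67°, 42.70°, 17.29°, 11.75°, 53.23°, 224.36°.
Largest gap = 224.36° ⇒ minimal covering band is its complement: 360° − 224.36° = 135.64°.
Band runs from +9.90° eastward to +145.54°.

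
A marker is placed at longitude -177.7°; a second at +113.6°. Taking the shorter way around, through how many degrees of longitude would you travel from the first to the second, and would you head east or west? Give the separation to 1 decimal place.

68.7° west

Raw difference: 113.6 − -177.7 = 291.3°.
Normalise into (−180°, 180°]: 291.3° − 360° = -68.7°.
Negative ⇒ the second point lies to the west; separation 68.7°.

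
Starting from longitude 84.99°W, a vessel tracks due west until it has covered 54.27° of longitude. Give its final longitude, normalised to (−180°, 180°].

139.26°W

Start at -84.99°; shift −54.27° → -139.26°.
-139.26° already lies in (−180°, 180°].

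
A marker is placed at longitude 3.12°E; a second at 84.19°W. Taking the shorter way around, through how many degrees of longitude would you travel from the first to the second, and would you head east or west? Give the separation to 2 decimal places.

Raw difference: -84.19 − 3.12 = -87.31°.
Normalise into (−180°, 180°]: -87.31° stays -87.31°.
Negative ⇒ the second point lies to the west; separation 87.31°.

87.31° west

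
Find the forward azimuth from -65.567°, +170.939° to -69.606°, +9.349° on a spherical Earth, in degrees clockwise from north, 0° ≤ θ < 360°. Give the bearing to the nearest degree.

Δλ = 9.349 − 170.939 = -161.590°.
θ = atan2( sin Δλ · cos φ₂ , cos φ₁ · sin φ₂ − sin φ₁ · cos φ₂ · cos Δλ )
  = atan2(-0.11005, -0.68873) = -170.921° → normalised to [0°, 360°): 189.079°.

189°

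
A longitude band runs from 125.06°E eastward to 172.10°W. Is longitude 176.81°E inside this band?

Yes

Band width going east from +125.06° to -172.10°: ((-172.10 − 125.06) mod 360) = 62.84°.
Offset of +176.81° east of the west edge: ((176.81 − 125.06) mod 360) = 51.75°.
51.75° ≤ 62.84° ⇒ inside.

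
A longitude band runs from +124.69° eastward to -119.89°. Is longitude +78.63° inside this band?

No

Band width going east from +124.69° to -119.89°: ((-119.89 − 124.69) mod 360) = 115.42°.
Offset of +78.63° east of the west edge: ((78.63 − 124.69) mod 360) = 313.94°.
313.94° > 115.42° ⇒ outside.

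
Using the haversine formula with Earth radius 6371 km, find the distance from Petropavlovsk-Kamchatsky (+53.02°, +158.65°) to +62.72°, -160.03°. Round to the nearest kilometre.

Δλ = -160.03 − 158.65 = -318.68°; wrapped into (−180°, 180°]: 41.32°.
Δφ = 62.72 − 53.02 = 9.70°.
a = sin²(Δφ/2) + cos φ₁ · cos φ₂ · sin²(Δλ/2) = 0.041469.
c = 2·atan2(√a, √(1−a)) = 0.41015 rad → d = 6371·c ≈ 2613.06 km.

2613 km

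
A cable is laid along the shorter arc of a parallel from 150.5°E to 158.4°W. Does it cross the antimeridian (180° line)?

Yes

Naïve |-158.4 − 150.5| = 308.9° > 180°, so the shorter arc goes the other way round — across 180°.
Signed shortest Δλ = ((-158.4 − 150.5 + 180) mod 360) − 180 = 51.1°.
Going east by 51.1° from +150.5° passes through 180° before reaching -158.4°.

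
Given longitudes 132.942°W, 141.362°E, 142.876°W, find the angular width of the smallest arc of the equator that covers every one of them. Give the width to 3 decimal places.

85.696°

Sort the longitudes: -142.876°, -132.942°, +141.362°.
Eastward gaps between consecutive values (wrapping around): 9.934°, 274.304°, 75.762°.
Largest gap = 274.304° ⇒ minimal covering band is its complement: 360° − 274.304° = 85.696°.
Band runs from +141.362° eastward to -132.942°, crossing the antimeridian.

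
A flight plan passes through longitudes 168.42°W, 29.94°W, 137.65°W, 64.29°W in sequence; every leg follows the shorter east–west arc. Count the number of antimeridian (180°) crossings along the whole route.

Leg 1: -168.42° → -29.94°, shortest Δλ = 138.48° (east) — does not cross 180°.
Leg 2: -29.94° → -137.65°, shortest Δλ = -107.71° (west) — does not cross 180°.
Leg 3: -137.65° → -64.29°, shortest Δλ = 73.36° (east) — does not cross 180°.
Total crossings: 0.

0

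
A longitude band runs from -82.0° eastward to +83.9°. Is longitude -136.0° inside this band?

Band width going east from -82.0° to +83.9°: ((83.9 − -82.0) mod 360) = 165.9°.
Offset of -136.0° east of the west edge: ((-136.0 − -82.0) mod 360) = 306.0°.
306.0° > 165.9° ⇒ outside.

No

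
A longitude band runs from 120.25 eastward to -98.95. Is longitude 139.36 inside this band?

Band width going east from +120.25° to -98.95°: ((-98.95 − 120.25) mod 360) = 140.80°.
Offset of +139.36° east of the west edge: ((139.36 − 120.25) mod 360) = 19.11°.
19.11° ≤ 140.80° ⇒ inside.

Yes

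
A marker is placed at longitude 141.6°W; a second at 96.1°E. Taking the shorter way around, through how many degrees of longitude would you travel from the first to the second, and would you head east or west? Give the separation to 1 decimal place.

122.3° west

Raw difference: 96.1 − -141.6 = 237.7°.
Normalise into (−180°, 180°]: 237.7° − 360° = -122.3°.
Negative ⇒ the second point lies to the west; separation 122.3°.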